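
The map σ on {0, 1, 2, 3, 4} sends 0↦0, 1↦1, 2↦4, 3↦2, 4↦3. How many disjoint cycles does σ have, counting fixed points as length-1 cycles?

3

Cycle decomposition: (0) (1) (2 4 3).
3 cycles.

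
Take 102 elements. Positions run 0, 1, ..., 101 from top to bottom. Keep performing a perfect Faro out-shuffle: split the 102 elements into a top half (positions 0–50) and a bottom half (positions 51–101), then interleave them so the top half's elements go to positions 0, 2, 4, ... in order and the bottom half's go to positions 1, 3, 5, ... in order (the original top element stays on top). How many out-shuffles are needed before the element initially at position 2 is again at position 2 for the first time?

100

Follow position 2 under repeated out-shuffles:
2 → 4 → 8 → 16 → 32 → 64 → 27 → 54 → ... → 2 (length 100)
It first returns after 100 out-shuffles.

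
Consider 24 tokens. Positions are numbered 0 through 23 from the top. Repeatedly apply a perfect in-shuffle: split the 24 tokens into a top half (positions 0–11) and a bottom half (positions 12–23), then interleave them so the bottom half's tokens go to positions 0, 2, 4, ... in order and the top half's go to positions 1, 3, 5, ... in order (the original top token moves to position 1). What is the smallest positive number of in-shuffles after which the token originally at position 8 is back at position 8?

Follow position 8 under repeated in-shuffles:
8 → 17 → 10 → 21 → 18 → 12 → 0 → 1 → 3 → 7 → 15 → 6 → 13 → 2 → 5 → 11 → 23 → 22 → 20 → 16 → 8
It first returns after 20 in-shuffles.

20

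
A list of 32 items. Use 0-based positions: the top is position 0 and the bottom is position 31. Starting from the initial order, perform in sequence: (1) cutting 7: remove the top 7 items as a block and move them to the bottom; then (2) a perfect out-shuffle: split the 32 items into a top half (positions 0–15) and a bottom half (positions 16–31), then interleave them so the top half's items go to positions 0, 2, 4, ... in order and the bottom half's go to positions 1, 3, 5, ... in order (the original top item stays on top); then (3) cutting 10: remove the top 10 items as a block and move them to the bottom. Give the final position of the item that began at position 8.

Track the item from position 8 forward through each operation:
  after op 1 (cut 7): 8 → 1
  after op 2 (out-shuffle): 1 → 2
  after op 3 (cut 10): 2 → 24

24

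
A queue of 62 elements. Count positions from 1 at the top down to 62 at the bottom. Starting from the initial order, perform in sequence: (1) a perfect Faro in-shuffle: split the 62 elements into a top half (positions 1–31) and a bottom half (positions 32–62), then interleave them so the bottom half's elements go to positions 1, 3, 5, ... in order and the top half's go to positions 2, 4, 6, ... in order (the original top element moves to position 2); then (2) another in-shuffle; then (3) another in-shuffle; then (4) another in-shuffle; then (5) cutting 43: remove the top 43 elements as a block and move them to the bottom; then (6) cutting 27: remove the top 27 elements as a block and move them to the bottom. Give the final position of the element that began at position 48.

4

Track the element from position 48 forward through each operation:
  after op 1 (in-shuffle): 48 → 33
  after op 2 (in-shuffle): 33 → 3
  after op 3 (in-shuffle): 3 → 6
  after op 4 (in-shuffle): 6 → 12
  after op 5 (cut 43): 12 → 31
  after op 6 (cut 27): 31 → 4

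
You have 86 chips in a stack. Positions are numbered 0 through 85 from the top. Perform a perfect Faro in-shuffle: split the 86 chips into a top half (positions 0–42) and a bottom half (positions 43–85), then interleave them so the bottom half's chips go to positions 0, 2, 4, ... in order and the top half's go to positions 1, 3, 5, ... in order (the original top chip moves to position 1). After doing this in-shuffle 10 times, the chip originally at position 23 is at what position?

41

Track the chip's position through each in-shuffle:
23 → 47 → 8 → 17 → 35 → 71 → 56 → 26 → 53 → 20 → 41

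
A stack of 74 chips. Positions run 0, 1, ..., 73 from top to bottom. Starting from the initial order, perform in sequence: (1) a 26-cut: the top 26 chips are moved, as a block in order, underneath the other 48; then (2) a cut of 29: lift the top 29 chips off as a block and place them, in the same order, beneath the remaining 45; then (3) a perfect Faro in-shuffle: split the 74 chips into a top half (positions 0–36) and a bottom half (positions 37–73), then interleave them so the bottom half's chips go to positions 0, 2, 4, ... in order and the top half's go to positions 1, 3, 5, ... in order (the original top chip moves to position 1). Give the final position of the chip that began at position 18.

0

Track the chip from position 18 forward through each operation:
  after op 1 (cut 26): 18 → 66
  after op 2 (cut 29): 66 → 37
  after op 3 (in-shuffle): 37 → 0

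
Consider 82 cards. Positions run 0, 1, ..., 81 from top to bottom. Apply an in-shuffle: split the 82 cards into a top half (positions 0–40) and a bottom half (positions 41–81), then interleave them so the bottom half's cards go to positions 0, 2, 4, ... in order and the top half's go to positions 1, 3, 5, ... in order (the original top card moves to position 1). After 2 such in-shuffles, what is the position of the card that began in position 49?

Track the card's position through each in-shuffle:
49 → 16 → 33

33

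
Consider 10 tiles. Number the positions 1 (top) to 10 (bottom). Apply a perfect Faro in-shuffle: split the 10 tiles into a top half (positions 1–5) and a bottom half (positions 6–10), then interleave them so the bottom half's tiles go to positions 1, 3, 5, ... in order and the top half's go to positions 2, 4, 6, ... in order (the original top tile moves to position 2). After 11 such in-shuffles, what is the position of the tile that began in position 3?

Track the tile's position through each in-shuffle:
3 → 6 → 1 → 2 → 4 → 8 → 5 → 10 → 9 → 7 → 3 → 6

6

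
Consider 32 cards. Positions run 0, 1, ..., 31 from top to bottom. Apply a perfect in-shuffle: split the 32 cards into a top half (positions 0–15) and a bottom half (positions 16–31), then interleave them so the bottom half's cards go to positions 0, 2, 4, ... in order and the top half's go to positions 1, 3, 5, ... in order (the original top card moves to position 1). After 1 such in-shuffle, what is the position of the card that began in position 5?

11

Track the card's position through each in-shuffle:
5 → 11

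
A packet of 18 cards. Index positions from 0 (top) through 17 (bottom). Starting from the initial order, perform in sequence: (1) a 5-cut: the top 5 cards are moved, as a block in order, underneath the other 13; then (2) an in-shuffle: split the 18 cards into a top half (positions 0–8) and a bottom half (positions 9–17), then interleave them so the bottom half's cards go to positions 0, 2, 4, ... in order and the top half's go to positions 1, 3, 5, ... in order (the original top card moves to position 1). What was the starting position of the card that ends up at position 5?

Undo the operations in reverse order, starting from position 5:
  undo op 2 (in-shuffle, from top half): 5 ← 2
  undo op 1 (cut 5): 2 ← 7
So the card at position 5 came from original position 7.

7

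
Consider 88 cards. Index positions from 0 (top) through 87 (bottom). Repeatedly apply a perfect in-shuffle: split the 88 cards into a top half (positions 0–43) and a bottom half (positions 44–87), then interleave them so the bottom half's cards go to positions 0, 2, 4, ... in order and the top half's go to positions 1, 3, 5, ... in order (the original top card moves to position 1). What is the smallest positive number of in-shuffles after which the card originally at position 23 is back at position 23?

Follow position 23 under repeated in-shuffles:
23 → 47 → 6 → 13 → 27 → 55 → 22 → 45 → 2 → 5 → 11 → 23
It first returns after 11 in-shuffles.

11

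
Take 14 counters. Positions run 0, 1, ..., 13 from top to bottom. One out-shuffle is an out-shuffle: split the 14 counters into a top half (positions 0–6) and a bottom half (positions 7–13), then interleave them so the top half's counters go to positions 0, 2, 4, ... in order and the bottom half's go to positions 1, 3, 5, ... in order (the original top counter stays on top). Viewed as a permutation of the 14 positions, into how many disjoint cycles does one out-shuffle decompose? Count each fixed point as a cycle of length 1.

Trace each unvisited position around until it returns:
(0) (1 2 4 8 3 6 ... len 12) (13)
3 cycles in total.

3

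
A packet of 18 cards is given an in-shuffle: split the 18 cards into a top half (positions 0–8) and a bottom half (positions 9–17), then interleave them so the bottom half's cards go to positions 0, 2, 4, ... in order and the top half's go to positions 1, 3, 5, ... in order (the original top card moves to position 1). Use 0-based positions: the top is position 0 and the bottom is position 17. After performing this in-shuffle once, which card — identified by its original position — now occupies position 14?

Work backwards from position 14, undoing one in-shuffle at a time:
14 ← 16
So the card now at position 14 started at position 16.

16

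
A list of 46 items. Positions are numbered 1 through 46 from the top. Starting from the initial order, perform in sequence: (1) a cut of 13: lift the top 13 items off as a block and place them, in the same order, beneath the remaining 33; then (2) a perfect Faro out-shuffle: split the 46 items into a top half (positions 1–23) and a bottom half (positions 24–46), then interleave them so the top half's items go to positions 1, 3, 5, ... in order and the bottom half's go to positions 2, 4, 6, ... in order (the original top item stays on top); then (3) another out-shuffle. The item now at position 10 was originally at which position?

Undo the operations in reverse order, starting from position 10:
  undo op 3 (out-shuffle, from bottom half): 10 ← 28
  undo op 2 (out-shuffle, from bottom half): 28 ← 37
  undo op 1 (cut 13): 37 ← 4
So the item at position 10 came from original position 4.

4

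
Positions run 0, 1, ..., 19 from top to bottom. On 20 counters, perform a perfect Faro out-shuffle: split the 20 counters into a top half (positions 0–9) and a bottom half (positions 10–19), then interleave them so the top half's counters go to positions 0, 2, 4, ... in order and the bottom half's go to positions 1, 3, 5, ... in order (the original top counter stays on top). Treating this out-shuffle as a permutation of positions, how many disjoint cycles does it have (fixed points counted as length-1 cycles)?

3

Trace each unvisited position around until it returns:
(0) (1 2 4 8 16 13 ... len 18) (19)
3 cycles in total.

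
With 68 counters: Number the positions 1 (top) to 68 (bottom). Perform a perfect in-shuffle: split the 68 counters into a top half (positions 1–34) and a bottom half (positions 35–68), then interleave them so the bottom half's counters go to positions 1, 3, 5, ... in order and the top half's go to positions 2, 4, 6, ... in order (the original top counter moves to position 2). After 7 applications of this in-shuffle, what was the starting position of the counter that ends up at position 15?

Work backwards from position 15, undoing one in-shuffle at a time:
15 ← 42 ← 21 ← 45 ← 57 ← 63 ← 66 ← 33
So the counter now at position 15 started at position 33.

33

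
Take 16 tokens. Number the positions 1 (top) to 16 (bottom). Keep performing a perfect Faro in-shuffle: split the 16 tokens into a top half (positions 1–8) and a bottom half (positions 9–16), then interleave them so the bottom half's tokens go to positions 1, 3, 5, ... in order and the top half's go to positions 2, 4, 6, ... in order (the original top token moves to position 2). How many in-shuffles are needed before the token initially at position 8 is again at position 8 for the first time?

Follow position 8 under repeated in-shuffles:
8 → 16 → 15 → 13 → 9 → 1 → 2 → 4 → 8
It first returns after 8 in-shuffles.

8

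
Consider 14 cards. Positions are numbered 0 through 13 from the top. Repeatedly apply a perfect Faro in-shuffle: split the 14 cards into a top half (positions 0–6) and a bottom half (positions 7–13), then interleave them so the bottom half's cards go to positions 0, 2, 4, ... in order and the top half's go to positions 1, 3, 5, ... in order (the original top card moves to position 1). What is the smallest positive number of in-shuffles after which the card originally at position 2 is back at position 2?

Follow position 2 under repeated in-shuffles:
2 → 5 → 11 → 8 → 2
It first returns after 4 in-shuffles.

4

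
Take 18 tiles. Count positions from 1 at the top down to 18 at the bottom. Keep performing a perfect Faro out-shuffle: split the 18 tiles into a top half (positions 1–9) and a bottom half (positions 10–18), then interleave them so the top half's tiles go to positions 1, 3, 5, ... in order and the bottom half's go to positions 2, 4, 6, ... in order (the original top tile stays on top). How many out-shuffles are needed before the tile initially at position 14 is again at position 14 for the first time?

8

Follow position 14 under repeated out-shuffles:
14 → 10 → 2 → 3 → 5 → 9 → 17 → 16 → 14
It first returns after 8 out-shuffles.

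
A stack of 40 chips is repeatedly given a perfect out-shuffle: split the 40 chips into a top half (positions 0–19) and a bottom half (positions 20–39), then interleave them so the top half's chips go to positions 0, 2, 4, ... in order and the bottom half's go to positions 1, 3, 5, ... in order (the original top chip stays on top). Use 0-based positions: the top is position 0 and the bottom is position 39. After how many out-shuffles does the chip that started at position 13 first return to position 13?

Follow position 13 under repeated out-shuffles:
13 → 26 → 13
It first returns after 2 out-shuffles.

2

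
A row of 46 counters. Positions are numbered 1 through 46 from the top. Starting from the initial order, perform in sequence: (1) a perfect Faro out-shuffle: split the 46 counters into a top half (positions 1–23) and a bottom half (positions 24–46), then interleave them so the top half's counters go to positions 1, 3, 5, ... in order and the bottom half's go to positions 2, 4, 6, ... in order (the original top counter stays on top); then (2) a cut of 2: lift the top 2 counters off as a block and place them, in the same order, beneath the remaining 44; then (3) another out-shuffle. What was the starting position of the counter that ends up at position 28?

20

Undo the operations in reverse order, starting from position 28:
  undo op 3 (out-shuffle, from bottom half): 28 ← 37
  undo op 2 (cut 2): 37 ← 39
  undo op 1 (out-shuffle, from top half): 39 ← 20
So the counter at position 28 came from original position 20.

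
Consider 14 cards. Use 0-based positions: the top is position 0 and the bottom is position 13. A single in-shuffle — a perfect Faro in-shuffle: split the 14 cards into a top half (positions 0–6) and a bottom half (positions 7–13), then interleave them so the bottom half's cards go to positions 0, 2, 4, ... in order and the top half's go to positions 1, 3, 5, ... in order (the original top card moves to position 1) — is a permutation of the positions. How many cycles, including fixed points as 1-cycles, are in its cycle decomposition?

4

Trace each unvisited position around until it returns:
(0 1 3 7) (2 5 11 8) (4 9) (6 13 12 10)
4 cycles in total.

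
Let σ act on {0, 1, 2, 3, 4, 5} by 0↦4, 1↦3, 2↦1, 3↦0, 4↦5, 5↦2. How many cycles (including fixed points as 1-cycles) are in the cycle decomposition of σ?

1

Cycle decomposition: (0 4 5 2 1 3).
1 cycle.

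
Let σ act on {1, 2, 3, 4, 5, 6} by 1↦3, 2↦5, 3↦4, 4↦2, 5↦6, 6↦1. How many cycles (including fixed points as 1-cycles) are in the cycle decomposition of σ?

1

Cycle decomposition: (1 3 4 2 5 6).
1 cycle.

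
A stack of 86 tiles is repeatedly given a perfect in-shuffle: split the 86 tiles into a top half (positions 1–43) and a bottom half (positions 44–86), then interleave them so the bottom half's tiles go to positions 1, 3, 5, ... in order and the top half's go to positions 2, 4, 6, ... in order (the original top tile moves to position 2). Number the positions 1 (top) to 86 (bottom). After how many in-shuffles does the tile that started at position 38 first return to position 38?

Follow position 38 under repeated in-shuffles:
38 → 76 → 65 → 43 → 86 → 85 → 83 → 79 → ... → 38 (length 28)
It first returns after 28 in-shuffles.

28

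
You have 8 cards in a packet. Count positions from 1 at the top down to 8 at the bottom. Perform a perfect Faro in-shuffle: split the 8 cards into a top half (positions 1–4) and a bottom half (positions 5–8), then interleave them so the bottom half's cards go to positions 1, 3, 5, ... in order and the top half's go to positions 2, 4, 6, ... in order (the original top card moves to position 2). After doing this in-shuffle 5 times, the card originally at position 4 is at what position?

2

Track the card's position through each in-shuffle:
4 → 8 → 7 → 5 → 1 → 2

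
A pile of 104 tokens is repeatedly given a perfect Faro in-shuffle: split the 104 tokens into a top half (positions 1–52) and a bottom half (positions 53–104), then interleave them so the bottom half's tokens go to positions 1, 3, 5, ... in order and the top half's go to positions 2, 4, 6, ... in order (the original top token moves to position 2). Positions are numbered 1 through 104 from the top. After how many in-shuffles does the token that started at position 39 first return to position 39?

Follow position 39 under repeated in-shuffles:
39 → 78 → 51 → 102 → 99 → 93 → 81 → 57 → 9 → 18 → 36 → 72 → 39
It first returns after 12 in-shuffles.

12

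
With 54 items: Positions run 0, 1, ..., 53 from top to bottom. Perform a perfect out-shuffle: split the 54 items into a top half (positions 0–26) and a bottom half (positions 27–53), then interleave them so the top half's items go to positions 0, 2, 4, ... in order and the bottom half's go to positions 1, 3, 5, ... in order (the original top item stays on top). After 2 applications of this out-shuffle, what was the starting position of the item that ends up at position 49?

52

Work backwards from position 49, undoing one out-shuffle at a time:
49 ← 51 ← 52
So the item now at position 49 started at position 52.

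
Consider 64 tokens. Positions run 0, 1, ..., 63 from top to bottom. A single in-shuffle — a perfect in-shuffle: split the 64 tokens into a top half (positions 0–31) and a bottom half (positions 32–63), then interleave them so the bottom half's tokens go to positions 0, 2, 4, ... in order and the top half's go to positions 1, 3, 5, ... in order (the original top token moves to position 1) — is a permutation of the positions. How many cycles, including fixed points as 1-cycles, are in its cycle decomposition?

Trace each unvisited position around until it returns:
(0 1 3 7 15 31 ... len 12) (2 5 11 23 47 30 ... len 12) (4 9 19 39 14 29 ... len 12) (6 13 27 55 46 28 ... len 12) (10 21 43 22 45 26 ... len 12) (12 25 51 38)
6 cycles in total.

6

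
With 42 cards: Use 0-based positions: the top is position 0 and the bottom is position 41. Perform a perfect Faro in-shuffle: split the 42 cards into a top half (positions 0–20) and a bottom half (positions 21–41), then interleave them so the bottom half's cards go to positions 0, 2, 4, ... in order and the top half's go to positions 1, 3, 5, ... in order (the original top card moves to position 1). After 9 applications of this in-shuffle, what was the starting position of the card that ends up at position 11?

39

Work backwards from position 11, undoing one in-shuffle at a time:
11 ← 5 ← 2 ← 22 ← 32 ← 37 ← 18 ← 30 ← 36 ← 39
So the card now at position 11 started at position 39.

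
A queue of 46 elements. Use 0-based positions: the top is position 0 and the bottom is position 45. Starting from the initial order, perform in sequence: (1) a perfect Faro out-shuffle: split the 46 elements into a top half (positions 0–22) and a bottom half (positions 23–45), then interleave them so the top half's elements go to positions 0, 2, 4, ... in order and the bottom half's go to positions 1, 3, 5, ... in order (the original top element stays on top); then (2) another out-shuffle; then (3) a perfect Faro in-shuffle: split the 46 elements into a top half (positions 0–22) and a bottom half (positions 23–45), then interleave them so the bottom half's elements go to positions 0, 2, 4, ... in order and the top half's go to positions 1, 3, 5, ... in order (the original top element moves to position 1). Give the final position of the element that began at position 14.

23

Track the element from position 14 forward through each operation:
  after op 1 (out-shuffle): 14 → 28
  after op 2 (out-shuffle): 28 → 11
  after op 3 (in-shuffle): 11 → 23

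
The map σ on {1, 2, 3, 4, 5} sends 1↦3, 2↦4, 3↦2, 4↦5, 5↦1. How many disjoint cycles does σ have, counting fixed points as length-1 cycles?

1

Cycle decomposition: (1 3 2 4 5).
1 cycle.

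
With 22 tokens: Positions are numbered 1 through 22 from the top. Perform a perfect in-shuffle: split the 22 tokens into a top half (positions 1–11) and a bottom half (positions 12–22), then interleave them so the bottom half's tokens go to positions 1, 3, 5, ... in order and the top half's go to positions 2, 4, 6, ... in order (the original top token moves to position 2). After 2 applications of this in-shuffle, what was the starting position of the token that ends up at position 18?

16

Work backwards from position 18, undoing one in-shuffle at a time:
18 ← 9 ← 16
So the token now at position 18 started at position 16.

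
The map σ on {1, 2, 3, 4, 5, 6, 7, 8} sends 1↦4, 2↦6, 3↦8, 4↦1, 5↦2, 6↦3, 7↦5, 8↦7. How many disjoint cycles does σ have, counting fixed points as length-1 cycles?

2

Cycle decomposition: (1 4) (2 6 3 8 7 5).
2 cycles.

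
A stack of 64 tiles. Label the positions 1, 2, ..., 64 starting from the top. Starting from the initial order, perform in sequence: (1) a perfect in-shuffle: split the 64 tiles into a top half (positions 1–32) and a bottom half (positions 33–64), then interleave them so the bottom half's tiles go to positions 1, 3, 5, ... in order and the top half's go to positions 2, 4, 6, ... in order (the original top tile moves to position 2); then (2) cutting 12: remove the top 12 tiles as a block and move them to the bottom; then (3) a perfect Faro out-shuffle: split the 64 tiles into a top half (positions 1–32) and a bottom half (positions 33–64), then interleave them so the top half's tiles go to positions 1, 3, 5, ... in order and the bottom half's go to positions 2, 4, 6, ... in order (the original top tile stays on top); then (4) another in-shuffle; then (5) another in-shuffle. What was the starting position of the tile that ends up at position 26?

Undo the operations in reverse order, starting from position 26:
  undo op 5 (in-shuffle, from top half): 26 ← 13
  undo op 4 (in-shuffle, from bottom half): 13 ← 39
  undo op 3 (out-shuffle, from top half): 39 ← 20
  undo op 2 (cut 12): 20 ← 32
  undo op 1 (in-shuffle, from top half): 32 ← 16
So the tile at position 26 came from original position 16.

16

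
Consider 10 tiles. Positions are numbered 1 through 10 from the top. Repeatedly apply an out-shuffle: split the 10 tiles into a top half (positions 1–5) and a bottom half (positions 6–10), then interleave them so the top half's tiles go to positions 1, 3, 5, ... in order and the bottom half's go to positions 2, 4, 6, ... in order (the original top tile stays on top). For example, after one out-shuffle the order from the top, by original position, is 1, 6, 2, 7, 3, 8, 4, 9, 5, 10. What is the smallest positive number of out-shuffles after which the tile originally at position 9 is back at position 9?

Follow position 9 under repeated out-shuffles:
9 → 8 → 6 → 2 → 3 → 5 → 9
It first returns after 6 out-shuffles.

6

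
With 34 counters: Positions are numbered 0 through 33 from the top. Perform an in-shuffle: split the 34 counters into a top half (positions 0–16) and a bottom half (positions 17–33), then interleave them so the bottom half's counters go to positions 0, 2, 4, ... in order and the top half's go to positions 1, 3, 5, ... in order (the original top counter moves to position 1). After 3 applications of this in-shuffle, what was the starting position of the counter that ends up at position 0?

Work backwards from position 0, undoing one in-shuffle at a time:
0 ← 17 ← 8 ← 21
So the counter now at position 0 started at position 21.

21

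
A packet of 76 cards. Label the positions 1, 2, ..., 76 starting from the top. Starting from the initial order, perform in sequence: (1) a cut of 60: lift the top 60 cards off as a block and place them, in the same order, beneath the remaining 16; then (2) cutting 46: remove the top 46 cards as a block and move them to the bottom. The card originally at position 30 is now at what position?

76

Track the card from position 30 forward through each operation:
  after op 1 (cut 60): 30 → 46
  after op 2 (cut 46): 46 → 76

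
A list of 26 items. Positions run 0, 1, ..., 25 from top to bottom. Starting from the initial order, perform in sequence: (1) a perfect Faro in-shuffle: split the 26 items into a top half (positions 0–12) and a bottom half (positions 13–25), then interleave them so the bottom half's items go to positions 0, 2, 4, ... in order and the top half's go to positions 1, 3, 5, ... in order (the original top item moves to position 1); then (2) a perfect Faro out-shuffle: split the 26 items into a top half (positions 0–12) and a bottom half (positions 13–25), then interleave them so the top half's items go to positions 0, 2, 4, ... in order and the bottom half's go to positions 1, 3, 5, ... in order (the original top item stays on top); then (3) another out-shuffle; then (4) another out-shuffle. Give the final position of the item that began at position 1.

Track the item from position 1 forward through each operation:
  after op 1 (in-shuffle): 1 → 3
  after op 2 (out-shuffle): 3 → 6
  after op 3 (out-shuffle): 6 → 12
  after op 4 (out-shuffle): 12 → 24

24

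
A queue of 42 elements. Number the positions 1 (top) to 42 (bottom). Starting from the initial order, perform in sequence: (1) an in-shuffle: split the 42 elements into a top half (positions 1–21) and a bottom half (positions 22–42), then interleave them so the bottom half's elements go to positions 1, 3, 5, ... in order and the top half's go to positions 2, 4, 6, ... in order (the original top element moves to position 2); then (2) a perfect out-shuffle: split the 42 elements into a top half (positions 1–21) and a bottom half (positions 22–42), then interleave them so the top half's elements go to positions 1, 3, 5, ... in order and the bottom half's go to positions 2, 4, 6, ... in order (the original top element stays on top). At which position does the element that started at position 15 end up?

18

Track the element from position 15 forward through each operation:
  after op 1 (in-shuffle): 15 → 30
  after op 2 (out-shuffle): 30 → 18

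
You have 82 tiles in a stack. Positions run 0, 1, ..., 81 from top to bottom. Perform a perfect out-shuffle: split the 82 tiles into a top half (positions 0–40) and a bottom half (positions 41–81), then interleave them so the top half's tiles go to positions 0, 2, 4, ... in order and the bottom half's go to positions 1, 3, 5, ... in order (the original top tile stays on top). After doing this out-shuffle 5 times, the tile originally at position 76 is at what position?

Track the tile's position through each out-shuffle:
76 → 71 → 61 → 41 → 1 → 2

2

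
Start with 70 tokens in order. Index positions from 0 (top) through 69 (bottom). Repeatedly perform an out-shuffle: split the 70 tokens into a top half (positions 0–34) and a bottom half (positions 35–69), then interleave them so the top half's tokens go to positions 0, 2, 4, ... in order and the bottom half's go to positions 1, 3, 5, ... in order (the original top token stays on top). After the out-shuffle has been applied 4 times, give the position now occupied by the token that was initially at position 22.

Track the token's position through each out-shuffle:
22 → 44 → 19 → 38 → 7

7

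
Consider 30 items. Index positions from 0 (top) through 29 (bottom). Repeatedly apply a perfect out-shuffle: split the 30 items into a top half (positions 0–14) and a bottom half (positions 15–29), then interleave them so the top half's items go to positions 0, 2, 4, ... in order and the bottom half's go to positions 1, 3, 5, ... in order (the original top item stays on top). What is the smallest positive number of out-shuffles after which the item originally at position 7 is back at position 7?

28

Follow position 7 under repeated out-shuffles:
7 → 14 → 28 → 27 → 25 → 21 → 13 → 26 → ... → 7 (length 28)
It first returns after 28 out-shuffles.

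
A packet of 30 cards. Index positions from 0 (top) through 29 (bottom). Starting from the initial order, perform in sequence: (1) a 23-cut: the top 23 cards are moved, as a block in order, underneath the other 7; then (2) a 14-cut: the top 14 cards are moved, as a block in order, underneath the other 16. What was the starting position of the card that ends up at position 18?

25

Undo the operations in reverse order, starting from position 18:
  undo op 2 (cut 14): 18 ← 2
  undo op 1 (cut 23): 2 ← 25
So the card at position 18 came from original position 25.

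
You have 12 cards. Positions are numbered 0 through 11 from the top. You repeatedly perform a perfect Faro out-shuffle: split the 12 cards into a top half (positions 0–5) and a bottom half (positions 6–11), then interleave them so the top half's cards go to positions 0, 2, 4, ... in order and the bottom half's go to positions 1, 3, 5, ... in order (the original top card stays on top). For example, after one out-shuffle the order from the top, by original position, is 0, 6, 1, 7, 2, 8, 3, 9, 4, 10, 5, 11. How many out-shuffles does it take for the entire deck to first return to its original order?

10

The out-shuffle permutes the 12 positions with cycle lengths [1, 1, 10].
Every card is home exactly when every cycle has completed a whole number of laps, i.e. after lcm(1, 10) = 10 out-shuffles.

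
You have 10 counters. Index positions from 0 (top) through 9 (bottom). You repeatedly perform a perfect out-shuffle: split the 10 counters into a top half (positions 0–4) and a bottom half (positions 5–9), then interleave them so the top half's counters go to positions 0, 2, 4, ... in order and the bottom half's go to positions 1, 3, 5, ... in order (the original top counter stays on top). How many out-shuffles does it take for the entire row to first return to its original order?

6

The out-shuffle permutes the 10 positions with cycle lengths [1, 1, 2, 6].
Every counter is home exactly when every cycle has completed a whole number of laps, i.e. after lcm(1, 2, 6) = 6 out-shuffles.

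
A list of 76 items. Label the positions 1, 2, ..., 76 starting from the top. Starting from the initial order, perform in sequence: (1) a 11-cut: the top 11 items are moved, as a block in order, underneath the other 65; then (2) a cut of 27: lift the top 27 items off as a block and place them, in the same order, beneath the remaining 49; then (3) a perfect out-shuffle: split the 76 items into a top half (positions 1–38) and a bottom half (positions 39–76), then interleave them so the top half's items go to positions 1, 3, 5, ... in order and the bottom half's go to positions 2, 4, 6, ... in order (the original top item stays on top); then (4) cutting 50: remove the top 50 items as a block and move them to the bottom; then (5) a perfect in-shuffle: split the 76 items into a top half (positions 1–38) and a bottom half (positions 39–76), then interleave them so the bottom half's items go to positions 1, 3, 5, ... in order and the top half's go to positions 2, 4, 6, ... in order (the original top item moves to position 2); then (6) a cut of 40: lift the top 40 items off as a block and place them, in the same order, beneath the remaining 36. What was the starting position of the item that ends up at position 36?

6

Undo the operations in reverse order, starting from position 36:
  undo op 6 (cut 40): 36 ← 76
  undo op 5 (in-shuffle, from top half): 76 ← 38
  undo op 4 (cut 50): 38 ← 12
  undo op 3 (out-shuffle, from bottom half): 12 ← 44
  undo op 2 (cut 27): 44 ← 71
  undo op 1 (cut 11): 71 ← 6
So the item at position 36 came from original position 6.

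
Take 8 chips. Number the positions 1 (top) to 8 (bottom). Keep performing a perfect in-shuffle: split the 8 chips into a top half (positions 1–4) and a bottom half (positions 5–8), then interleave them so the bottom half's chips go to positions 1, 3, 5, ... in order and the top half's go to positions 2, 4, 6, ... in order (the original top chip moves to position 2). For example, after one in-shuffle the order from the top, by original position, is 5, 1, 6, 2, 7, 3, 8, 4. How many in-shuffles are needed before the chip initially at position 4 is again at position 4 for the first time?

Follow position 4 under repeated in-shuffles:
4 → 8 → 7 → 5 → 1 → 2 → 4
It first returns after 6 in-shuffles.

6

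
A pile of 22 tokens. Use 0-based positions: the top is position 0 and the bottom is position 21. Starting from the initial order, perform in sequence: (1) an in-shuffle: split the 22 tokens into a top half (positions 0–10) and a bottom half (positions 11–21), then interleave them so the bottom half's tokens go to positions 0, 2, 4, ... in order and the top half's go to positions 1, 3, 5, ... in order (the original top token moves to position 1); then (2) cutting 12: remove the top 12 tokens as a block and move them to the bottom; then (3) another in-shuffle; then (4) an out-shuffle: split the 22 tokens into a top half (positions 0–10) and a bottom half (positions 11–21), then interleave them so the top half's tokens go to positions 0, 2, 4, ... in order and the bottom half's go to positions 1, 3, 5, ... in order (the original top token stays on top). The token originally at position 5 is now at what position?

Track the token from position 5 forward through each operation:
  after op 1 (in-shuffle): 5 → 11
  after op 2 (cut 12): 11 → 21
  after op 3 (in-shuffle): 21 → 20
  after op 4 (out-shuffle): 20 → 19

19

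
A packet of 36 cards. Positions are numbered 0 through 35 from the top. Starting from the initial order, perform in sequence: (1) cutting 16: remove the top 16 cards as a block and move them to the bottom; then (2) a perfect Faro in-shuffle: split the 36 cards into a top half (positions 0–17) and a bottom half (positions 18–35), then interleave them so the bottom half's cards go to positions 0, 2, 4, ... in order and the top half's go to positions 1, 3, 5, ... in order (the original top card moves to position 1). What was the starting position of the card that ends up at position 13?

Undo the operations in reverse order, starting from position 13:
  undo op 2 (in-shuffle, from top half): 13 ← 6
  undo op 1 (cut 16): 6 ← 22
So the card at position 13 came from original position 22.

22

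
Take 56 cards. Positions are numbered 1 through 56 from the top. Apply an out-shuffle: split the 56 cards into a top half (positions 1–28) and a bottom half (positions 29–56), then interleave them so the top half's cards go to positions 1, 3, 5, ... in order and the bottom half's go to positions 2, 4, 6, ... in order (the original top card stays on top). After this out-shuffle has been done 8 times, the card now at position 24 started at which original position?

49

Work backwards from position 24, undoing one out-shuffle at a time:
24 ← 40 ← 48 ← 52 ← 54 ← 55 ← 28 ← 42 ← 49
So the card now at position 24 started at position 49.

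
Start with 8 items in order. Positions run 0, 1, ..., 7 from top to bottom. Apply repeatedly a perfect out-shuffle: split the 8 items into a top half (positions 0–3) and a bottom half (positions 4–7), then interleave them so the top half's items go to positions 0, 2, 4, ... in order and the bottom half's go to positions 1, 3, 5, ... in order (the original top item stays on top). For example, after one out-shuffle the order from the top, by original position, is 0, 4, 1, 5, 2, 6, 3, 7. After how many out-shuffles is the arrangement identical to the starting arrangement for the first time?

3

The out-shuffle permutes the 8 positions with cycle lengths [1, 1, 3, 3].
Every item is home exactly when every cycle has completed a whole number of laps, i.e. after lcm(1, 3) = 3 out-shuffles.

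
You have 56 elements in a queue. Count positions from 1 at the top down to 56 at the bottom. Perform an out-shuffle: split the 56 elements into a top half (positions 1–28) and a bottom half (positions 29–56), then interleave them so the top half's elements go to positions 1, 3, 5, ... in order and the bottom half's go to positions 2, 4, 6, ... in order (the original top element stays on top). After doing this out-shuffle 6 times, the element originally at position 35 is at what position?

32

Track the element's position through each out-shuffle:
35 → 14 → 27 → 53 → 50 → 44 → 32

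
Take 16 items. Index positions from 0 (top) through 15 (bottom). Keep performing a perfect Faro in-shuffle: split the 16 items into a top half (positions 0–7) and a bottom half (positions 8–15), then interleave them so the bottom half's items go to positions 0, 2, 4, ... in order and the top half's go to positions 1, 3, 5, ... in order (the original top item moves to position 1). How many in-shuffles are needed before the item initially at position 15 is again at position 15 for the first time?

Follow position 15 under repeated in-shuffles:
15 → 14 → 12 → 8 → 0 → 1 → 3 → 7 → 15
It first returns after 8 in-shuffles.

8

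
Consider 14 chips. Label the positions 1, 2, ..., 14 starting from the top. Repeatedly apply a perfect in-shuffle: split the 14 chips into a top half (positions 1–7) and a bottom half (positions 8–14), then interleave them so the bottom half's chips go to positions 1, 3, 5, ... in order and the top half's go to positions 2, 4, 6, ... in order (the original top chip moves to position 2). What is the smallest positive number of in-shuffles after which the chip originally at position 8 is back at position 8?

4

Follow position 8 under repeated in-shuffles:
8 → 1 → 2 → 4 → 8
It first returns after 4 in-shuffles.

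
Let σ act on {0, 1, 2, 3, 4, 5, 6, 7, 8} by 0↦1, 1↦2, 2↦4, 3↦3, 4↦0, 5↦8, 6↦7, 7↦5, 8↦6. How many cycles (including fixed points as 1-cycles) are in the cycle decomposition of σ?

3

Cycle decomposition: (0 1 2 4) (3) (5 8 6 7).
3 cycles.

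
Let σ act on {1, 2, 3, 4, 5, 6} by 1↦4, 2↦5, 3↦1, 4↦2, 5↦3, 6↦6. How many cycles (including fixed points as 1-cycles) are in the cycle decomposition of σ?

Cycle decomposition: (1 4 2 5 3) (6).
2 cycles.

2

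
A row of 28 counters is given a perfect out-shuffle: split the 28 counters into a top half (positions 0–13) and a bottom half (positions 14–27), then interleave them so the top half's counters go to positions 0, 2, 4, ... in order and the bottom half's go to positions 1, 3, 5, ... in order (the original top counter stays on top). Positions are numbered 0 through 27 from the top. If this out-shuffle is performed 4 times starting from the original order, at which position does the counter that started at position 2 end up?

5

Track the counter's position through each out-shuffle:
2 → 4 → 8 → 16 → 5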